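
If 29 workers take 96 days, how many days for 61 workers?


Inverse proportion: x × y = constant
k = 29 × 96 = 2784
y₂ = k / 61 = 2784 / 61
= 45.64

45.64


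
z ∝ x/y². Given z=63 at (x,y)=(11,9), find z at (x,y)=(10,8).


z = k·x/y²
Solve for k using the known point: k = z·y²/x = 63×81/11 = 5103/11 ≈ 463.9091
Now evaluate at x=10, y=8:
z = k × 10 / 64 = (5103 × 10) / (11 × 64) = 51030/704
≈ 72.4858

72.4858


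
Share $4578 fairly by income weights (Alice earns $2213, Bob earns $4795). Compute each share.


Total income = 2213 + 4795 = $7008
Alice: $4578 × 2213/7008 = $1445.65
Bob: $4578 × 4795/7008 = $3132.35
= Alice: $1445.65, Bob: $3132.35

Alice: $1445.65, Bob: $3132.35


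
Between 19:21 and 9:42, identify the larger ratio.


19/21 = 0.9048
9/42 = 0.2143
0.9048 > 0.2143, so 19:21 is greater
= 19:21

19:21


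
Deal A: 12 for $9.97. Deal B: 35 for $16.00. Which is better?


Deal A: $9.97/12 = $0.8308/unit
Deal B: $16.00/35 = $0.4571/unit
B is cheaper per unit
= Deal B

Deal B


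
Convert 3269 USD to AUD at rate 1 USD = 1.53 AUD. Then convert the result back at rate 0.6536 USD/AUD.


Amount × rate = 3269 × 1.53 = 5001.57 AUD
Round-trip: 5001.57 × 0.6536 = 3269.03 USD
= 5001.57 AUD, then 3269.03 USD

5001.57 AUD, then 3269.03 USD


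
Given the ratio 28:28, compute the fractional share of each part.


Total parts = 28 + 28 = 56
First part: 28/56 = 1/2
Second part: 28/56 = 1/2
= 1/2 and 1/2

1/2 and 1/2


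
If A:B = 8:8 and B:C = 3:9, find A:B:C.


Match B: multiply A:B by 3 → 24:24
Multiply B:C by 8 → 24:72
Combined: 24:24:72
GCD = 24
= 1:1:3

1:1:3


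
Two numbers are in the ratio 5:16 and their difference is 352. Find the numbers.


Let A = 5k, B = 16k.
16k - 5k = 352
11k = 352 → k = 352/11 = 32
A = 5×32 = 160, B = 16×32 = 512
= A = 160, B = 512

A = 160, B = 512


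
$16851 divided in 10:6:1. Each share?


Total parts = 10 + 6 + 1 = 17
Part 1: 16851 × 10/17 = 9912.35
Part 2: 16851 × 6/17 = 5947.41
Part 3: 16851 × 1/17 = 991.24
= Part 1: $9912.35, Part 2: $5947.41, Part 3: $991.24

Part 1: $9912.35, Part 2: $5947.41, Part 3: $991.24


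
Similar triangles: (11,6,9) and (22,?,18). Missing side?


Scale factor = 22/11 = 2
Missing side = 6 × 2
= 12.0

12.0


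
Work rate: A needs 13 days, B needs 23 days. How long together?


Rate of A = 1/13 per day
Rate of B = 1/23 per day
Combined rate = 1/13 + 1/23 = 36/299 ≈ 0.1204 per day
Days = 1 / combined rate = 299/36
≈ 8.31 days

8.31 days


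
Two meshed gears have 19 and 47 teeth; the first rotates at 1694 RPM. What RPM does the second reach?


Gear ratio = 19:47 = 19:47
RPM_B = RPM_A × (teeth_A / teeth_B)
= 1694 × (19/47)
= 684.8 RPM

684.8 RPM


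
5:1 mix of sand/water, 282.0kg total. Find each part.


Total parts = 5 + 1 = 6
sand: 282.0 × 5/6 = 235.0kg
water: 282.0 × 1/6 = 47.0kg
= 235.0kg and 47.0kg

235.0kg and 47.0kg


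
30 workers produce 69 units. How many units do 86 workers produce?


Direct proportion: y/x = constant
k = 69/30 = 2.3000
y₂ = k × 86 = 69 × 86 / 30 = 5934/30
= 197.80

197.80


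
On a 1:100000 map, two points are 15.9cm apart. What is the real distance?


Real distance = map distance × scale
= 15.9cm × 100000
= 1590000 cm = 15900.0 m
= 15.900 km

15.900 km


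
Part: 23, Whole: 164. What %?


Percentage = (part / whole) × 100
= (23 / 164) × 100
≈ 14.02%

14.02%


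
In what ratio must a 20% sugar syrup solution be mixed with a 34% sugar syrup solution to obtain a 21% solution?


Let x parts of 20% mix with y parts of 34%.
20x + 34y = 21(x + y)
20x + 34y = 21x + 21y
x(20 - 21) = y(21 - 34)
x/y = (34 - 21)/(21 - 20) = 13/1
Simplify: 13:1
= 13:1

13:1


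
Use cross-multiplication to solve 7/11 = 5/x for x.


Cross multiply: 7 × x = 11 × 5
7x = 55
x = 55 / 7
= 7.86

7.86


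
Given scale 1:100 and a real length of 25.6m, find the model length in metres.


Model size = real / scale
= 25.6 / 100
= 0.2560 m

0.2560 m


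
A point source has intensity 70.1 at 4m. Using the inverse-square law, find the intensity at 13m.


I₁d₁² = I₂d₂²
I₂ = I₁ × (d₁/d₂)²
= 70.1 × (4/13)²
= 70.1 × 16/169
= 1121.6/169
≈ 6.6367

6.6367


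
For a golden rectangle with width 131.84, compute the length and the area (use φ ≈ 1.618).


φ = (1 + √5) / 2 ≈ 1.618
Length = width × φ = 131.84 × 1.618 = 213.31712
≈ 213.32
Area = width × length = 131.84 × 213.31712 = 28123.7291008 ≈ 28123.73
= Length: 213.32, Area: 28123.73

Length: 213.32, Area: 28123.73


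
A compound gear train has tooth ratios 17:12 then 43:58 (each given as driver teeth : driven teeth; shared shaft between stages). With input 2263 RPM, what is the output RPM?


Stage 1: RPM_B = RPM_A × t_A/t_B = 2263 × 17/12 = 38471/12 ≈ 3205.92
B and C share a shaft → RPM_C = RPM_B
Stage 2: RPM_D = RPM_C × t_C/t_D = RPM_A × (t_A×t_C)/(t_B×t_D)
Overall ratio = (17×43)/(12×58) = 731/696
RPM_D = 2263 × 731/696 = 1654253/696
≈ 2376.80 RPM

2376.80 RPM


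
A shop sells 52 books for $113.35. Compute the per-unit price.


Unit rate = total / quantity
= 113.35 / 52
= $2.18 per unit

$2.18 per unit


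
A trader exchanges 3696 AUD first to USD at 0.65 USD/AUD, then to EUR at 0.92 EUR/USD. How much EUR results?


Step 1: 3696 AUD × 0.65 = 2402.40 USD
Step 2: 2402.40 USD × 0.92 = 2210.21 EUR
Implied rate AUD→EUR = 0.65 × 0.92 = 0.5980
= 2210.21 EUR

2210.21 EUR


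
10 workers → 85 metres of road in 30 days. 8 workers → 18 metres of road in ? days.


Days ∝ work / workers, so d₂ = d₁ × (m₁/m₂) × (w₂/w₁)
Workers factor (inverse): 10/8 = 1.2500
Work factor (direct): 18/85 ≈ 0.2118
d₂ = 30 × 10/8 × 18/85 = (30 × 10 × 18) / (8 × 85) = 5400/680
≈ 7.94 days

7.94 days


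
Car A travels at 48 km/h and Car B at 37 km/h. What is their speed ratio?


Ratio = 48:37
GCD = 1
Simplified = 48:37
Time ratio (same distance) = 37:48
Speed ratio = 48:37

48:37


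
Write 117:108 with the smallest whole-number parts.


GCD(117, 108) = 9
117/9 : 108/9
= 13:12

13:12


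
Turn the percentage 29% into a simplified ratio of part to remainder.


29% means 29 parts out of 100; remainder = 71
Part : remainder = 29:71
GCD = 1
= 29:71

29:71


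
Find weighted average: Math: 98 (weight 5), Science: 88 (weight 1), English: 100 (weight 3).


Numerator = 98×5 + 88×1 + 100×3
= 490 + 88 + 300
= 878
Total weight = 9
Weighted avg = 878/9
= 97.56

97.56


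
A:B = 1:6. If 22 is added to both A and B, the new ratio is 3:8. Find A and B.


Let A = 1k, B = 6k.
(1k + 22) / (6k + 22) = 3/8
Cross-multiply: 8(1k + 22) = 3(6k + 22)
8k + 176 = 18k + 66
8k - 18k = 66 - 176
-10k = -110
k = -110/-10 = 11
A = 1×11 = 11, B = 6×11 = 66
= A = 11, B = 66

A = 11, B = 66


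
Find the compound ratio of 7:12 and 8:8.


Compound ratio = (7×8) : (12×8)
= 56:96
GCD = 8
= 7:12

7:12


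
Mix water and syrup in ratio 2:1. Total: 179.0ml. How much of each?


Total parts = 2 + 1 = 3
water: 179.0 × 2/3 = 119.3ml
syrup: 179.0 × 1/3 = 59.7ml
= 119.3ml and 59.7ml

119.3ml and 59.7ml


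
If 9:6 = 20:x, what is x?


Cross multiply: 9 × x = 6 × 20
9x = 120
x = 120 / 9
= 13.33

13.33


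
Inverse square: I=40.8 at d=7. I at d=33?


I₁d₁² = I₂d₂²
I₂ = I₁ × (d₁/d₂)²
= 40.8 × (7/33)²
= 40.8 × 49/1089
= 1999.2/1089
≈ 1.8358

1.8358


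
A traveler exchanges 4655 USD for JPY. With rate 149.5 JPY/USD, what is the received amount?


Amount × rate = 4655 × 149.5
= 695922.50 JPY

695922.50 JPY


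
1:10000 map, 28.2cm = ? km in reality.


Real distance = map distance × scale
= 28.2cm × 10000
= 282000 cm = 2820.0 m
= 2.820 km

2.820 km


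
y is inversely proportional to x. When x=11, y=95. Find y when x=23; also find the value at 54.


Inverse proportion: x × y = constant
k = 11 × 95 = 1045
At x=23: k/23 = 45.43
At x=54: k/54 = 19.35
= 45.43 and 19.35

45.43 and 19.35


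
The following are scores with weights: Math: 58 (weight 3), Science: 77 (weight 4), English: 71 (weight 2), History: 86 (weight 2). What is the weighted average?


Numerator = 58×3 + 77×4 + 71×2 + 86×2
= 174 + 308 + 142 + 172
= 796
Total weight = 11
Weighted avg = 796/11
= 72.36

72.36


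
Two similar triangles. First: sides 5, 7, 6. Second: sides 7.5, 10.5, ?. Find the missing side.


Scale factor = 7.5/5 = 1.5
Missing side = 6 × 1.5
= 9.0

9.0


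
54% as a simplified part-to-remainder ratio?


54% means 54 parts out of 100; remainder = 46
Part : remainder = 54:46
GCD = 2
= 27:23

27:23


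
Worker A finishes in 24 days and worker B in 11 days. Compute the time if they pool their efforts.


Rate of A = 1/24 per day
Rate of B = 1/11 per day
Combined rate = 1/24 + 1/11 = 35/264 ≈ 0.1326 per day
Days = 1 / combined rate = 264/35
≈ 7.54 days

7.54 days


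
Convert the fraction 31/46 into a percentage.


Percentage = (part / whole) × 100
= (31 / 46) × 100
≈ 67.39%

67.39%


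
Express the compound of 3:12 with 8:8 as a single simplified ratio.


Compound ratio = (3×8) : (12×8)
= 24:96
GCD = 24
= 1:4

1:4


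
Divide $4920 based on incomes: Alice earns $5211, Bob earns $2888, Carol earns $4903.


Total income = 5211 + 2888 + 4903 = $13002
Alice: $4920 × 5211/13002 = $1971.86
Bob: $4920 × 2888/13002 = $1092.83
Carol: $4920 × 4903/13002 = $1855.31
= Alice: $1971.86, Bob: $1092.83, Carol: $1855.31

Alice: $1971.86, Bob: $1092.83, Carol: $1855.31


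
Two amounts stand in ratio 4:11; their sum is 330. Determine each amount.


Let A = 4k, B = 11k.
4k + 11k = 330
15k = 330 → k = 330/15 = 22
A = 4×22 = 88, B = 11×22 = 242
= A = 88, B = 242

A = 88, B = 242


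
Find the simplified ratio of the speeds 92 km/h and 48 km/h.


Ratio = 92:48
GCD = 4
Simplified = 23:12
Time ratio (same distance) = 12:23
Speed ratio = 23:12

23:12


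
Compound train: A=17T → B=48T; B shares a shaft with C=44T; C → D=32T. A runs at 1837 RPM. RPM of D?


Stage 1: RPM_B = RPM_A × t_A/t_B = 1837 × 17/48 = 31229/48 ≈ 650.60
B and C share a shaft → RPM_C = RPM_B
Stage 2: RPM_D = RPM_C × t_C/t_D = RPM_A × (t_A×t_C)/(t_B×t_D)
Overall ratio = (17×44)/(48×32) = 748/1536
RPM_D = 1837 × 748/1536 = 1374076/1536
≈ 894.58 RPM

894.58 RPM


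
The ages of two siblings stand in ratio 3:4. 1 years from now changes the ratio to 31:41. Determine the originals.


Let A = 3k, B = 4k.
(3k + 1) / (4k + 1) = 31/41
Cross-multiply: 41(3k + 1) = 31(4k + 1)
123k + 41 = 124k + 31
123k - 124k = 31 - 41
-1k = -10
k = -10/-1 = 10
A = 3×10 = 30, B = 4×10 = 40
= A = 30, B = 40

A = 30, B = 40


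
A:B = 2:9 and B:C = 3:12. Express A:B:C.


Match B: multiply A:B by 3 → 6:27
Multiply B:C by 9 → 27:108
Combined: 6:27:108
GCD = 3
= 2:9:36

2:9:36


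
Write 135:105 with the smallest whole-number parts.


GCD(135, 105) = 15
135/15 : 105/15
= 9:7

9:7


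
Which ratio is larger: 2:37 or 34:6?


2/37 = 0.0541
34/6 = 5.6667
0.0541 < 5.6667, so 2:37 is less
= 34:6

34:6


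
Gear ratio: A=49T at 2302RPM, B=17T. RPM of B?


Gear ratio = 49:17 = 49:17
RPM_B = RPM_A × (teeth_A / teeth_B)
= 2302 × (49/17)
= 6635.2 RPM

6635.2 RPM


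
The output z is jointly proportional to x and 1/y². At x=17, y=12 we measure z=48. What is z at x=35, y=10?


z = k·x/y²
Solve for k using the known point: k = z·y²/x = 48×144/17 = 6912/17 ≈ 406.5882
Now evaluate at x=35, y=10:
z = k × 35 / 100 = (6912 × 35) / (17 × 100) = 241920/1700
≈ 142.3059

142.3059


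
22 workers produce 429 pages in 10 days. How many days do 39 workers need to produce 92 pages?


Days ∝ work / workers, so d₂ = d₁ × (m₁/m₂) × (w₂/w₁)
Workers factor (inverse): 22/39 ≈ 0.5641
Work factor (direct): 92/429 ≈ 0.2145
d₂ = 10 × 22/39 × 92/429 = (10 × 22 × 92) / (39 × 429) = 20240/16731
≈ 1.21 days

1.21 days


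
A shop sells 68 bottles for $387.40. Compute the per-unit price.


Unit rate = total / quantity
= 387.40 / 68
= $5.70 per unit

$5.70 per unit


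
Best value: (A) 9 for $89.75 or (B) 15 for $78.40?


Deal A: $89.75/9 = $9.9722/unit
Deal B: $78.40/15 = $5.2267/unit
B is cheaper per unit
= Deal B

Deal B


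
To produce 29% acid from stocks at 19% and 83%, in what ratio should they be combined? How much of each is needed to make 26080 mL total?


Let x parts of 19% mix with y parts of 83%.
19x + 83y = 29(x + y)
19x + 83y = 29x + 29y
x(19 - 29) = y(29 - 83)
x/y = (83 - 29)/(29 - 19) = 54/10
Simplify: 27:5
Total parts = 32; one part = 26080/32 = 815.00 mL
19% solution: 27×815.00 = 22005.00 mL
83% solution: 5×815.00 = 4075.00 mL
= ratio 27:5; 22005.00 mL and 4075.00 mL

ratio 27:5; 22005.00 mL and 4075.00 mL


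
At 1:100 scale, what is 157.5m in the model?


Model size = real / scale
= 157.5 / 100
= 1.5750 m

1.5750 m


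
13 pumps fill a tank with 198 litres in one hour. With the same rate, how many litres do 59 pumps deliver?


Direct proportion: y/x = constant
k = 198/13 ≈ 15.2308
y₂ = k × 59 = 198 × 59 / 13 = 11682/13
≈ 898.62

898.62


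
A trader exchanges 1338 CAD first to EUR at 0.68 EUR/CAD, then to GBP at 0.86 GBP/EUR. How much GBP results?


Step 1: 1338 CAD × 0.68 = 909.84 EUR
Step 2: 909.84 EUR × 0.86 = 782.46 GBP
Implied rate CAD→GBP = 0.68 × 0.86 = 0.5848
= 782.46 GBP

782.46 GBP


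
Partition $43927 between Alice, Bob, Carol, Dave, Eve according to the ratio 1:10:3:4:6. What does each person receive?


Total parts = 1 + 10 + 3 + 4 + 6 = 24
Alice: 43927 × 1/24 = 1830.29
Bob: 43927 × 10/24 = 18302.92
Carol: 43927 × 3/24 = 5490.88
Dave: 43927 × 4/24 = 7321.17
Eve: 43927 × 6/24 = 10981.75
= Alice: $1830.29, Bob: $18302.92, Carol: $5490.88, Dave: $7321.17, Eve: $10981.75

Alice: $1830.29, Bob: $18302.92, Carol: $5490.88, Dave: $7321.17, Eve: $10981.75


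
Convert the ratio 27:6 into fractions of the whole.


Total parts = 27 + 6 = 33
First part: 27/33 = 9/11
Second part: 6/33 = 2/11
= 9/11 and 2/11

9/11 and 2/11


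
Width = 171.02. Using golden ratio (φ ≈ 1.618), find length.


φ = (1 + √5) / 2 ≈ 1.618
Length = width × φ = 171.02 × 1.618 = 276.71036
≈ 276.71

276.71


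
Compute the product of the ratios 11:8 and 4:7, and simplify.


Compound ratio = (11×4) : (8×7)
= 44:56
GCD = 4
= 11:14

11:14


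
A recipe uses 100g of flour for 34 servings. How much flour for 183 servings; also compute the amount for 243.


Direct proportion: y/x = constant
k = 100/34 ≈ 2.9412
y at x=183: k × 183 = 100 × 183 / 34 = 18300/34 ≈ 538.24
y at x=243: k × 243 = 100 × 243 / 34 = 24300/34 ≈ 714.71
= 538.24 and 714.71

538.24 and 714.71


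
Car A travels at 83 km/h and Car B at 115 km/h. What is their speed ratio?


Ratio = 83:115
GCD = 1
Simplified = 83:115
Time ratio (same distance) = 115:83
Speed ratio = 83:115

83:115


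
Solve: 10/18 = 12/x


Cross multiply: 10 × x = 18 × 12
10x = 216
x = 216 / 10
= 21.60

21.60


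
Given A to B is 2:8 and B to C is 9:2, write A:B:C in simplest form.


Match B: multiply A:B by 9 → 18:72
Multiply B:C by 8 → 72:16
Combined: 18:72:16
GCD = 2
= 9:36:8

9:36:8


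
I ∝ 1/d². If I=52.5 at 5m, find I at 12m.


I₁d₁² = I₂d₂²
I₂ = I₁ × (d₁/d₂)²
= 52.5 × (5/12)²
= 52.5 × 25/144
= 1312.5/144
≈ 9.1146

9.1146


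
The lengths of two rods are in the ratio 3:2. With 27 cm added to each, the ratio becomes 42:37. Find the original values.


Let A = 3k, B = 2k.
(3k + 27) / (2k + 27) = 42/37
Cross-multiply: 37(3k + 27) = 42(2k + 27)
111k + 999 = 84k + 1134
111k - 84k = 1134 - 999
27k = 135
k = 135/27 = 5
A = 3×5 = 15, B = 2×5 = 10
= A = 15, B = 10

A = 15, B = 10


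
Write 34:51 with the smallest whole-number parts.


GCD(34, 51) = 17
34/17 : 51/17
= 2:3

2:3


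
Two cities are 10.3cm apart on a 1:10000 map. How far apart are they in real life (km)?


Real distance = map distance × scale
= 10.3cm × 10000
= 103000 cm = 1030.0 m
= 1.030 km

1.030 km


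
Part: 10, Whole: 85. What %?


Percentage = (part / whole) × 100
= (10 / 85) × 100
≈ 11.76%

11.76%


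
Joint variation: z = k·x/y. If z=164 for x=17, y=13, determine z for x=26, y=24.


z = k·x/y
Solve for k using the known point: k = z·y/x = 164×13/17 = 2132/17 ≈ 125.4118
Now evaluate at x=26, y=24:
z = k × 26 / 24 = (2132 × 26) / (17 × 24) = 55432/408
≈ 135.8627

135.8627


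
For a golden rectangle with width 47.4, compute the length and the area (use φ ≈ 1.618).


φ = (1 + √5) / 2 ≈ 1.618
Length = width × φ = 47.4 × 1.618 = 76.6932
≈ 76.69
Area = width × length = 47.4 × 76.6932 = 3635.25768 ≈ 3635.26
= Length: 76.69, Area: 3635.26

Length: 76.69, Area: 3635.26


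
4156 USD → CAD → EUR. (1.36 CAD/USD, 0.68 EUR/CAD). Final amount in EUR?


Step 1: 4156 USD × 1.36 = 5652.16 CAD
Step 2: 5652.16 CAD × 0.68 = 3843.47 EUR
Implied rate USD→EUR = 1.36 × 0.68 = 0.9248
= 3843.47 EUR

3843.47 EUR


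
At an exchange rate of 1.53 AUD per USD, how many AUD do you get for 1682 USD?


Amount × rate = 1682 × 1.53
= 2573.46 AUD

2573.46 AUD


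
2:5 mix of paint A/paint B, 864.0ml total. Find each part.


Total parts = 2 + 5 = 7
paint A: 864.0 × 2/7 = 246.9ml
paint B: 864.0 × 5/7 = 617.1ml
= 246.9ml and 617.1ml

246.9ml and 617.1ml


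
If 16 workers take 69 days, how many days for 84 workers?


Inverse proportion: x × y = constant
k = 16 × 69 = 1104
y₂ = k / 84 = 1104 / 84
= 13.14

13.14


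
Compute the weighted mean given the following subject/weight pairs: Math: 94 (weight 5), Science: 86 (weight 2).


Numerator = 94×5 + 86×2
= 470 + 172
= 642
Total weight = 7
Weighted avg = 642/7
= 91.71

91.71


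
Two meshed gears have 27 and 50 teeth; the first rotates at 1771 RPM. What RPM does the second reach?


Gear ratio = 27:50 = 27:50
RPM_B = RPM_A × (teeth_A / teeth_B)
= 1771 × (27/50)
= 956.3 RPM

956.3 RPM


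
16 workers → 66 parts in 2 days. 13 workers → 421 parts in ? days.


Days ∝ work / workers, so d₂ = d₁ × (m₁/m₂) × (w₂/w₁)
Workers factor (inverse): 16/13 ≈ 1.2308
Work factor (direct): 421/66 ≈ 6.3788
d₂ = 2 × 16/13 × 421/66 = (2 × 16 × 421) / (13 × 66) = 13472/858
≈ 15.70 days

15.70 days


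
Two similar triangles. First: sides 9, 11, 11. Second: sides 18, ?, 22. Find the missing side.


Scale factor = 18/9 = 2
Missing side = 11 × 2
= 22.0

22.0


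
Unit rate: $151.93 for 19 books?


Unit rate = total / quantity
= 151.93 / 19
= $8.00 per unit

$8.00 per unit


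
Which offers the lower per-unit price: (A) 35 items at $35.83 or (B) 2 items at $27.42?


Deal A: $35.83/35 = $1.0237/unit
Deal B: $27.42/2 = $13.7100/unit
A is cheaper per unit
= Deal A

Deal A


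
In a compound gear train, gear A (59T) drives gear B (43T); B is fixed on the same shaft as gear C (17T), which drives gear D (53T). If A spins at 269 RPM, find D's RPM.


Stage 1: RPM_B = RPM_A × t_A/t_B = 269 × 59/43 = 15871/43 ≈ 369.09
B and C share a shaft → RPM_C = RPM_B
Stage 2: RPM_D = RPM_C × t_C/t_D = RPM_A × (t_A×t_C)/(t_B×t_D)
Overall ratio = (59×17)/(43×53) = 1003/2279
RPM_D = 269 × 1003/2279 = 269807/2279
≈ 118.39 RPM

118.39 RPM


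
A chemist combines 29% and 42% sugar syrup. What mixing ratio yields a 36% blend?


Let x parts of 29% mix with y parts of 42%.
29x + 42y = 36(x + y)
29x + 42y = 36x + 36y
x(29 - 36) = y(36 - 42)
x/y = (42 - 36)/(36 - 29) = 6/7
Simplify: 6:7
= 6:7

6:7


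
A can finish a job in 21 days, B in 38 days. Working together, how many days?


Rate of A = 1/21 per day
Rate of B = 1/38 per day
Combined rate = 1/21 + 1/38 = 59/798 ≈ 0.0739 per day
Days = 1 / combined rate = 798/59
≈ 13.53 days

13.53 days


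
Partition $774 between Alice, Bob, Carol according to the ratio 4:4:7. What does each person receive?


Total parts = 4 + 4 + 7 = 15
Alice: 774 × 4/15 = 206.40
Bob: 774 × 4/15 = 206.40
Carol: 774 × 7/15 = 361.20
= Alice: $206.40, Bob: $206.40, Carol: $361.20

Alice: $206.40, Bob: $206.40, Carol: $361.20


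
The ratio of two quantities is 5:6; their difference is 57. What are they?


Let A = 5k, B = 6k.
6k - 5k = 57
1k = 57 → k = 57/1 = 57
A = 5×57 = 285, B = 6×57 = 342
= A = 285, B = 342

A = 285, B = 342


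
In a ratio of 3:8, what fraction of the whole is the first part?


Total parts = 3 + 8 = 11
First part: 3/11 = 3/11
= 3/11

3/11


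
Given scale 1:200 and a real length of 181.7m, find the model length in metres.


Model size = real / scale
= 181.7 / 200
= 0.9085 m

0.9085 m


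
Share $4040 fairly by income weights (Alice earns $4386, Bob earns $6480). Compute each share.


Total income = 4386 + 6480 = $10866
Alice: $4040 × 4386/10866 = $1630.72
Bob: $4040 × 6480/10866 = $2409.28
= Alice: $1630.72, Bob: $2409.28

Alice: $1630.72, Bob: $2409.28


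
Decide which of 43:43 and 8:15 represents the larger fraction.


43/43 = 1.0000
8/15 = 0.5333
1.0000 > 0.5333, so 43:43 is greater
= 43:43

43:43


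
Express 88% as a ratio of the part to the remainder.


88% means 88 parts out of 100; remainder = 12
Part : remainder = 88:12
GCD = 4
= 22:3

22:3


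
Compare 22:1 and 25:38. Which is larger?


22/1 = 22.0000
25/38 = 0.6579
22.0000 > 0.6579, so 22:1 is greater
= 22:1

22:1


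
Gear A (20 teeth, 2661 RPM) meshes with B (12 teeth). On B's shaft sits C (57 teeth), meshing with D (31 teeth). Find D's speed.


Stage 1: RPM_B = RPM_A × t_A/t_B = 2661 × 20/12 = 53220/12 = 4435.00
B and C share a shaft → RPM_C = RPM_B
Stage 2: RPM_D = RPM_C × t_C/t_D = RPM_A × (t_A×t_C)/(t_B×t_D)
Overall ratio = (20×57)/(12×31) = 1140/372
RPM_D = 2661 × 1140/372 = 3033540/372
≈ 8154.68 RPM

8154.68 RPM


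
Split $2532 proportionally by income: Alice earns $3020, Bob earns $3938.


Total income = 3020 + 3938 = $6958
Alice: $2532 × 3020/6958 = $1098.97
Bob: $2532 × 3938/6958 = $1433.03
= Alice: $1098.97, Bob: $1433.03

Alice: $1098.97, Bob: $1433.03


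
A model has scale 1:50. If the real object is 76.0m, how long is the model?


Model size = real / scale
= 76.0 / 50
= 1.5200 m

1.5200 m


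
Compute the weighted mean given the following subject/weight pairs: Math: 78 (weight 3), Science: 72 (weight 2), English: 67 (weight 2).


Numerator = 78×3 + 72×2 + 67×2
= 234 + 144 + 134
= 512
Total weight = 7
Weighted avg = 512/7
= 73.14

73.14


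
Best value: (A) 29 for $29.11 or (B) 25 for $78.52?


Deal A: $29.11/29 = $1.0038/unit
Deal B: $78.52/25 = $3.1408/unit
A is cheaper per unit
= Deal A

Deal A


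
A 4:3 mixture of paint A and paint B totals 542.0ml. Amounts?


Total parts = 4 + 3 = 7
paint A: 542.0 × 4/7 = 309.7ml
paint B: 542.0 × 3/7 = 232.3ml
= 309.7ml and 232.3ml

309.7ml and 232.3ml


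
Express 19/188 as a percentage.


Percentage = (part / whole) × 100
= (19 / 188) × 100
≈ 10.11%

10.11%


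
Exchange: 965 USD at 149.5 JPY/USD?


Amount × rate = 965 × 149.5
= 144267.50 JPY

144267.50 JPY


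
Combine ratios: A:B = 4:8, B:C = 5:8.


Match B: multiply A:B by 5 → 20:40
Multiply B:C by 8 → 40:64
Combined: 20:40:64
GCD = 4
= 5:10:16

5:10:16


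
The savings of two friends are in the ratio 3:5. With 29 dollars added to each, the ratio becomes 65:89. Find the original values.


Let A = 3k, B = 5k.
(3k + 29) / (5k + 29) = 65/89
Cross-multiply: 89(3k + 29) = 65(5k + 29)
267k + 2581 = 325k + 1885
267k - 325k = 1885 - 2581
-58k = -696
k = -696/-58 = 12
A = 3×12 = 36, B = 5×12 = 60
= A = 36, B = 60

A = 36, B = 60


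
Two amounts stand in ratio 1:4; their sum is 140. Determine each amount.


Let A = 1k, B = 4k.
1k + 4k = 140
5k = 140 → k = 140/5 = 28
A = 1×28 = 28, B = 4×28 = 112
= A = 28, B = 112

A = 28, B = 112


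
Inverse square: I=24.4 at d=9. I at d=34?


I₁d₁² = I₂d₂²
I₂ = I₁ × (d₁/d₂)²
= 24.4 × (9/34)²
= 24.4 × 81/1156
= 1976.4/1156
≈ 1.7097

1.7097


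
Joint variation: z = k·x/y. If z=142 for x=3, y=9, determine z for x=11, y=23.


z = k·x/y
Solve for k using the known point: k = z·y/x = 142×9/3 = 1278/3 = 426.0000
Now evaluate at x=11, y=23:
z = k × 11 / 23 = (1278 × 11) / (3 × 23) = 14058/69
≈ 203.7391

203.7391


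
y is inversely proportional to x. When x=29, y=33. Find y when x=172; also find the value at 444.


Inverse proportion: x × y = constant
k = 29 × 33 = 957
At x=172: k/172 = 5.56
At x=444: k/444 = 2.16
= 5.56 and 2.16

5.56 and 2.16


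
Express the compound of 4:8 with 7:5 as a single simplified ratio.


Compound ratio = (4×7) : (8×5)
= 28:40
GCD = 4
= 7:10

7:10


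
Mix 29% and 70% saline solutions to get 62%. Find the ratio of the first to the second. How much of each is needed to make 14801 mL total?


Let x parts of 29% mix with y parts of 70%.
29x + 70y = 62(x + y)
29x + 70y = 62x + 62y
x(29 - 62) = y(62 - 70)
x/y = (70 - 62)/(62 - 29) = 8/33
Simplify: 8:33
Total parts = 41; one part = 14801/41 = 361.00 mL
29% solution: 8×361.00 = 2888.00 mL
70% solution: 33×361.00 = 11913.00 mL
= ratio 8:33; 2888.00 mL and 11913.00 mL

ratio 8:33; 2888.00 mL and 11913.00 mL


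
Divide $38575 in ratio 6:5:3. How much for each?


Total parts = 6 + 5 + 3 = 14
Part 1: 38575 × 6/14 = 16532.14
Part 2: 38575 × 5/14 = 13776.79
Part 3: 38575 × 3/14 = 8266.07
= Part 1: $16532.14, Part 2: $13776.79, Part 3: $8266.07

Part 1: $16532.14, Part 2: $13776.79, Part 3: $8266.07


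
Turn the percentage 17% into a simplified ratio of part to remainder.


17% means 17 parts out of 100; remainder = 83
Part : remainder = 17:83
GCD = 1
= 17:83

17:83


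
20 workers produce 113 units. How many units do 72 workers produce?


Direct proportion: y/x = constant
k = 113/20 = 5.6500
y₂ = k × 72 = 113 × 72 / 20 = 8136/20
= 406.80

406.80


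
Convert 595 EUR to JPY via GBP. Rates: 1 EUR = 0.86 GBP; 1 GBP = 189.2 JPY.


Step 1: 595 EUR × 0.86 = 511.70 GBP
Step 2: 511.70 GBP × 189.2 = 96813.64 JPY
Implied rate EUR→JPY = 0.86 × 189.2 = 162.7120
= 96813.64 JPY

96813.64 JPY


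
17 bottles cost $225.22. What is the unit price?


Unit rate = total / quantity
= 225.22 / 17
= $13.25 per unit

$13.25 per unit


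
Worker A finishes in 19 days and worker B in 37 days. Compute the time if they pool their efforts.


Rate of A = 1/19 per day
Rate of B = 1/37 per day
Combined rate = 1/19 + 1/37 = 56/703 ≈ 0.0797 per day
Days = 1 / combined rate = 703/56
≈ 12.55 days

12.55 days


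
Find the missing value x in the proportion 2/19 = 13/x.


Cross multiply: 2 × x = 19 × 13
2x = 247
x = 247 / 2
= 123.50

123.50


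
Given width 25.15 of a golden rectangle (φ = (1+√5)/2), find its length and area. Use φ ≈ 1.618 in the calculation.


φ = (1 + √5) / 2 ≈ 1.618
Length = width × φ = 25.15 × 1.618 = 40.6927
≈ 40.69
Area = width × length = 25.15 × 40.6927 = 1023.421405 ≈ 1023.42
= Length: 40.69, Area: 1023.42

Length: 40.69, Area: 1023.42


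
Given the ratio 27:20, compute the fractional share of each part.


Total parts = 27 + 20 = 47
First part: 27/47 = 27/47
Second part: 20/47 = 20/47
= 27/47 and 20/47

27/47 and 20/47


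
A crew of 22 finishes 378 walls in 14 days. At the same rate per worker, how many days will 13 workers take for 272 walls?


Days ∝ work / workers, so d₂ = d₁ × (m₁/m₂) × (w₂/w₁)
Workers factor (inverse): 22/13 ≈ 1.6923
Work factor (direct): 272/378 ≈ 0.7196
d₂ = 14 × 22/13 × 272/378 = (14 × 22 × 272) / (13 × 378) = 83776/4914
≈ 17.05 days

17.05 days


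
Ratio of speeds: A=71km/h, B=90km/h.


Ratio = 71:90
GCD = 1
Simplified = 71:90
Time ratio (same distance) = 90:71
Speed ratio = 71:90

71:90


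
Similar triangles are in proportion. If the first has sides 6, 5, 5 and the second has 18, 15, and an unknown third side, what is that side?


Scale factor = 18/6 = 3
Missing side = 5 × 3
= 15.0

15.0


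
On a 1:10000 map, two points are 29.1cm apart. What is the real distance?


Real distance = map distance × scale
= 29.1cm × 10000
= 291000 cm = 2910.0 m
= 2.910 km

2.910 km


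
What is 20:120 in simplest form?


GCD(20, 120) = 20
20/20 : 120/20
= 1:6

1:6


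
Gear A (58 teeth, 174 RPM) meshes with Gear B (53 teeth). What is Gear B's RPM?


Gear ratio = 58:53 = 58:53
RPM_B = RPM_A × (teeth_A / teeth_B)
= 174 × (58/53)
= 190.4 RPM

190.4 RPM


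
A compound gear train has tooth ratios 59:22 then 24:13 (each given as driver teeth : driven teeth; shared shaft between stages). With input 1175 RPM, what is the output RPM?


Stage 1: RPM_B = RPM_A × t_A/t_B = 1175 × 59/22 = 69325/22 ≈ 3151.14
B and C share a shaft → RPM_C = RPM_B
Stage 2: RPM_D = RPM_C × t_C/t_D = RPM_A × (t_A×t_C)/(t_B×t_D)
Overall ratio = (59×24)/(22×13) = 1416/286
RPM_D = 1175 × 1416/286 = 1663800/286
≈ 5817.48 RPM

5817.48 RPM


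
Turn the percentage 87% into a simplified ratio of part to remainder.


87% means 87 parts out of 100; remainder = 13
Part : remainder = 87:13
GCD = 1
= 87:13

87:13


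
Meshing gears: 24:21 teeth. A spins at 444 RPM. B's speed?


Gear ratio = 24:21 = 8:7
RPM_B = RPM_A × (teeth_A / teeth_B)
= 444 × (24/21)
= 507.4 RPM

507.4 RPM


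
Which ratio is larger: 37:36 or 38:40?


37/36 = 1.0278
38/40 = 0.9500
1.0278 > 0.9500, so 37:36 is greater
= 37:36

37:36


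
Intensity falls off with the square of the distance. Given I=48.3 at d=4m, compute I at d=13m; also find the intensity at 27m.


I₁d₁² = I₂d₂²
I at 13m = 48.3 × (4/13)² = 48.3 × 16/169 = 772.8/169 ≈ 4.5728
I at 27m = 48.3 × (4/27)² = 48.3 × 16/729 = 772.8/729 ≈ 1.0601
= 4.5728 and 1.0601

4.5728 and 1.0601


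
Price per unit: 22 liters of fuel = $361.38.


Unit rate = total / quantity
= 361.38 / 22
= $16.43 per unit

$16.43 per unit


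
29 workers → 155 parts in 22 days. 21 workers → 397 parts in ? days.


Days ∝ work / workers, so d₂ = d₁ × (m₁/m₂) × (w₂/w₁)
Workers factor (inverse): 29/21 ≈ 1.3810
Work factor (direct): 397/155 ≈ 2.5613
d₂ = 22 × 29/21 × 397/155 = (22 × 29 × 397) / (21 × 155) = 253286/3255
≈ 77.81 days

77.81 days


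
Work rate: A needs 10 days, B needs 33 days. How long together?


Rate of A = 1/10 per day
Rate of B = 1/33 per day
Combined rate = 1/10 + 1/33 = 43/330 ≈ 0.1303 per day
Days = 1 / combined rate = 330/43
≈ 7.67 days

7.67 days


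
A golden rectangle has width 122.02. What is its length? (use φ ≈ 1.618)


φ = (1 + √5) / 2 ≈ 1.618
Length = width × φ = 122.02 × 1.618 = 197.42836
≈ 197.43

197.43


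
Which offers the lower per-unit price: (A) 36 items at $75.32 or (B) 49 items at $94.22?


Deal A: $75.32/36 = $2.0922/unit
Deal B: $94.22/49 = $1.9229/unit
B is cheaper per unit
= Deal B

Deal B


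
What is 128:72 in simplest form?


GCD(128, 72) = 8
128/8 : 72/8
= 16:9

16:9


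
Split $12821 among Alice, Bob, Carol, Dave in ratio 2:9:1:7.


Total parts = 2 + 9 + 1 + 7 = 19
Alice: 12821 × 2/19 = 1349.58
Bob: 12821 × 9/19 = 6073.11
Carol: 12821 × 1/19 = 674.79
Dave: 12821 × 7/19 = 4723.53
= Alice: $1349.58, Bob: $6073.11, Carol: $674.79, Dave: $4723.53

Alice: $1349.58, Bob: $6073.11, Carol: $674.79, Dave: $4723.53


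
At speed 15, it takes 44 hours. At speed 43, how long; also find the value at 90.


Inverse proportion: x × y = constant
k = 15 × 44 = 660
At x=43: k/43 = 15.35
At x=90: k/90 = 7.33
= 15.35 and 7.33

15.35 and 7.33


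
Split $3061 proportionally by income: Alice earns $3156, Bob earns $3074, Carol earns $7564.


Total income = 3156 + 3074 + 7564 = $13794
Alice: $3061 × 3156/13794 = $700.34
Bob: $3061 × 3074/13794 = $682.15
Carol: $3061 × 7564/13794 = $1678.51
= Alice: $700.34, Bob: $682.15, Carol: $1678.51

Alice: $700.34, Bob: $682.15, Carol: $1678.51


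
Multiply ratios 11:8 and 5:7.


Compound ratio = (11×5) : (8×7)
= 55:56
GCD = 1
= 55:56

55:56


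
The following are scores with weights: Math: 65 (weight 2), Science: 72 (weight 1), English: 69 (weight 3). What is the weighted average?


Numerator = 65×2 + 72×1 + 69×3
= 130 + 72 + 207
= 409
Total weight = 6
Weighted avg = 409/6
= 68.17

68.17


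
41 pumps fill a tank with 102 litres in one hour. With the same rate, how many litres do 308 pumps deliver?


Direct proportion: y/x = constant
k = 102/41 ≈ 2.4878
y₂ = k × 308 = 102 × 308 / 41 = 31416/41
≈ 766.24

766.24


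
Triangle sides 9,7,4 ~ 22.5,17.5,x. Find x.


Scale factor = 22.5/9 = 2.5
Missing side = 4 × 2.5
= 10.0

10.0


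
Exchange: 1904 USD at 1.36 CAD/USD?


Amount × rate = 1904 × 1.36
= 2589.44 CAD

2589.44 CAD


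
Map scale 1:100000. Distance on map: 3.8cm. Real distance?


Real distance = map distance × scale
= 3.8cm × 100000
= 380000 cm = 3800.0 m
= 3.800 km

3.800 km


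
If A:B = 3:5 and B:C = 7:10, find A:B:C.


Match B: multiply A:B by 7 → 21:35
Multiply B:C by 5 → 35:50
Combined: 21:35:50
GCD = 1
= 21:35:50

21:35:50


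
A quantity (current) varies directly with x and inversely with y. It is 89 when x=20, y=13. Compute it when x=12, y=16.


z = k·x/y
Solve for k using the known point: k = z·y/x = 89×13/20 = 1157/20 = 57.8500
Now evaluate at x=12, y=16:
z = k × 12 / 16 = (1157 × 12) / (20 × 16) = 13884/320
= 43.3875

43.3875


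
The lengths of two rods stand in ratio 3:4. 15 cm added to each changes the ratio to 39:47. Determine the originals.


Let A = 3k, B = 4k.
(3k + 15) / (4k + 15) = 39/47
Cross-multiply: 47(3k + 15) = 39(4k + 15)
141k + 705 = 156k + 585
141k - 156k = 585 - 705
-15k = -120
k = -120/-15 = 8
A = 3×8 = 24, B = 4×8 = 32
= A = 24, B = 32

A = 24, B = 32


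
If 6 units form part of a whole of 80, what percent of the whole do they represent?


Percentage = (part / whole) × 100
= (6 / 80) × 100
= 7.50%

7.50%


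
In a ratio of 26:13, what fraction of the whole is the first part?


Total parts = 26 + 13 = 39
First part: 26/39 = 2/3
= 2/3

2/3


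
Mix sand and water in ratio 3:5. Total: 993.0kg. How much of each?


Total parts = 3 + 5 = 8
sand: 993.0 × 3/8 = 372.4kg
water: 993.0 × 5/8 = 620.6kg
= 372.4kg and 620.6kg

372.4kg and 620.6kg


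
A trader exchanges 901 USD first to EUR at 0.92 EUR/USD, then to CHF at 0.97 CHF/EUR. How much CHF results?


Step 1: 901 USD × 0.92 = 828.92 EUR
Step 2: 828.92 EUR × 0.97 = 804.05 CHF
Implied rate USD→CHF = 0.92 × 0.97 = 0.8924
= 804.05 CHF

804.05 CHF


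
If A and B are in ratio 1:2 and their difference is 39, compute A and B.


Let A = 1k, B = 2k.
2k - 1k = 39
1k = 39 → k = 39/1 = 39
A = 1×39 = 39, B = 2×39 = 78
= A = 39, B = 78

A = 39, B = 78


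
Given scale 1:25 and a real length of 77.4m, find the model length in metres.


Model size = real / scale
= 77.4 / 25
= 3.0960 m

3.0960 m


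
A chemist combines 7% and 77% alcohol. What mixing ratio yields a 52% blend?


Let x parts of 7% mix with y parts of 77%.
7x + 77y = 52(x + y)
7x + 77y = 52x + 52y
x(7 - 52) = y(52 - 77)
x/y = (77 - 52)/(52 - 7) = 25/45
Simplify: 5:9
= 5:9

5:9


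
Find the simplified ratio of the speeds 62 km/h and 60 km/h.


Ratio = 62:60
GCD = 2
Simplified = 31:30
Time ratio (same distance) = 30:31
Speed ratio = 31:30

31:30


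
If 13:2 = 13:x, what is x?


Cross multiply: 13 × x = 2 × 13
13x = 26
x = 26 / 13
= 2.00

2.00


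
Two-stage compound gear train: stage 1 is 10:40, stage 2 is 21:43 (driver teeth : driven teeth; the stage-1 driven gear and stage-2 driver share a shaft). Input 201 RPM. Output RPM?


Stage 1: RPM_B = RPM_A × t_A/t_B = 201 × 10/40 = 2010/40 = 50.25
B and C share a shaft → RPM_C = RPM_B
Stage 2: RPM_D = RPM_C × t_C/t_D = RPM_A × (t_A×t_C)/(t_B×t_D)
Overall ratio = (10×21)/(40×43) = 210/1720
RPM_D = 201 × 210/1720 = 42210/1720
≈ 24.54 RPM

24.54 RPM


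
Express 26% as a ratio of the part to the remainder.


26% means 26 parts out of 100; remainder = 74
Part : remainder = 26:74
GCD = 2
= 13:37

13:37


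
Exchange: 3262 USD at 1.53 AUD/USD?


Amount × rate = 3262 × 1.53
= 4990.86 AUD

4990.86 AUD


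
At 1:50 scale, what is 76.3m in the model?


Model size = real / scale
= 76.3 / 50
= 1.5260 m

1.5260 m


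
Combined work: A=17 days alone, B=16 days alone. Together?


Rate of A = 1/17 per day
Rate of B = 1/16 per day
Combined rate = 1/17 + 1/16 = 33/272 ≈ 0.1213 per day
Days = 1 / combined rate = 272/33
≈ 8.24 days

8.24 days


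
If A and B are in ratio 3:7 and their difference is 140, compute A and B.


Let A = 3k, B = 7k.
7k - 3k = 140
4k = 140 → k = 140/4 = 35
A = 3×35 = 105, B = 7×35 = 245
= A = 105, B = 245

A = 105, B = 245


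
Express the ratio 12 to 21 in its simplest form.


GCD(12, 21) = 3
12/3 : 21/3
= 4:7

4:7


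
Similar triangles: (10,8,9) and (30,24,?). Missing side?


Scale factor = 30/10 = 3
Missing side = 9 × 3
= 27.0

27.0


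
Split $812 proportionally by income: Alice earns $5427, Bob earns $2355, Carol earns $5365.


Total income = 5427 + 2355 + 5365 = $13147
Alice: $812 × 5427/13147 = $335.19
Bob: $812 × 2355/13147 = $145.45
Carol: $812 × 5365/13147 = $331.36
= Alice: $335.19, Bob: $145.45, Carol: $331.36

Alice: $335.19, Bob: $145.45, Carol: $331.36


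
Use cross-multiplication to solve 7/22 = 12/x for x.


Cross multiply: 7 × x = 22 × 12
7x = 264
x = 264 / 7
= 37.71

37.71


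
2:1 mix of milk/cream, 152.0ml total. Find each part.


Total parts = 2 + 1 = 3
milk: 152.0 × 2/3 = 101.3ml
cream: 152.0 × 1/3 = 50.7ml
= 101.3ml and 50.7ml

101.3ml and 50.7ml


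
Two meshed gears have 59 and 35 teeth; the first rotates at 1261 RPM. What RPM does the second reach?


Gear ratio = 59:35 = 59:35
RPM_B = RPM_A × (teeth_A / teeth_B)
= 1261 × (59/35)
= 2125.7 RPM

2125.7 RPM


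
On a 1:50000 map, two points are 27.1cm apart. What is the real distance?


Real distance = map distance × scale
= 27.1cm × 50000
= 1355000 cm = 13550.0 m
= 13.550 km

13.550 km


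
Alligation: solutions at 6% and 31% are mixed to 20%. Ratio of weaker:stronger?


Let x parts of 6% mix with y parts of 31%.
6x + 31y = 20(x + y)
6x + 31y = 20x + 20y
x(6 - 20) = y(20 - 31)
x/y = (31 - 20)/(20 - 6) = 11/14
Simplify: 11:14
= 11:14

11:14


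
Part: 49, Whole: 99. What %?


Percentage = (part / whole) × 100
= (49 / 99) × 100
≈ 49.49%

49.49%


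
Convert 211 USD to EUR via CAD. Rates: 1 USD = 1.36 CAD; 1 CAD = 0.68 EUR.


Step 1: 211 USD × 1.36 = 286.96 CAD
Step 2: 286.96 CAD × 0.68 = 195.13 EUR
Implied rate USD→EUR = 1.36 × 0.68 = 0.9248
= 195.13 EUR

195.13 EUR


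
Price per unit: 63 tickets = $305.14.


Unit rate = total / quantity
= 305.14 / 63
= $4.84 per unit

$4.84 per unit


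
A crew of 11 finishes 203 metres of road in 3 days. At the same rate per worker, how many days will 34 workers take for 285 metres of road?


Days ∝ work / workers, so d₂ = d₁ × (m₁/m₂) × (w₂/w₁)
Workers factor (inverse): 11/34 ≈ 0.3235
Work factor (direct): 285/203 ≈ 1.4039
d₂ = 3 × 11/34 × 285/203 = (3 × 11 × 285) / (34 × 203) = 9405/6902
≈ 1.36 days

1.36 days


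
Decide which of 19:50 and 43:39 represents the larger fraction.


19/50 = 0.3800
43/39 = 1.1026
0.3800 < 1.1026, so 19:50 is less
= 43:39

43:39


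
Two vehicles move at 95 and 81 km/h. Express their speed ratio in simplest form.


Ratio = 95:81
GCD = 1
Simplified = 95:81
Time ratio (same distance) = 81:95
Speed ratio = 95:81

95:81


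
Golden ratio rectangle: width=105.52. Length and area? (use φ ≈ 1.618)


φ = (1 + √5) / 2 ≈ 1.618
Length = width × φ = 105.52 × 1.618 = 170.73136
≈ 170.73
Area = width × length = 105.52 × 170.73136 = 18015.5731072 ≈ 18015.57
= Length: 170.73, Area: 18015.57

Length: 170.73, Area: 18015.57
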